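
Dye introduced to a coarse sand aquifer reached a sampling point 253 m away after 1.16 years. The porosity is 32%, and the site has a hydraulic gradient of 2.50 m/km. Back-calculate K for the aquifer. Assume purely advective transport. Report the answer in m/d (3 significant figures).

76.5 m/d

t = 1.16 years = 423.4 d
v = L / t = 253 / 423.4 = 0.5975 m/d
K = v · n / i = 0.5975 × 0.32 / 0.0025 = 76.5 m/d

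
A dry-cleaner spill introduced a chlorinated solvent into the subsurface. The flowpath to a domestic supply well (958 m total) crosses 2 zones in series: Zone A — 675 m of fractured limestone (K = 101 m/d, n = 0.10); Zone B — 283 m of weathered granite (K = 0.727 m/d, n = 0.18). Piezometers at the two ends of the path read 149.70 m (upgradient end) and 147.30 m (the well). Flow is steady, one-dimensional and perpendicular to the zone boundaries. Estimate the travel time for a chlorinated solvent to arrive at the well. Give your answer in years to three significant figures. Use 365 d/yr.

53.5 years

Total head drop ΔH = 149.70 − 147.30 = 2.40 m
Continuity: the same q passes through each zone, so ΔH = q·Σ(L_j/K_j) — the zones act as resistances in series.
Σ(L/K) = 675/101 + 283/0.727 = 6.683 + 389.3 = 396.0 d
q = ΔH / Σ(L/K) = 2.40 / 396.0 = 0.006061 m/d (same in every zone)
Zone A: v = q/n = 0.006061/0.10 = 0.06061 m/d → t_A = 675/0.06061 = 11140 d
Zone B: v = q/n = 0.006061/0.18 = 0.03367 m/d → t_B = 283/0.03367 = 8404 d
Total t = 11140 + 8404 = 19540 d
   = 19540 / 365 = 53.5 yr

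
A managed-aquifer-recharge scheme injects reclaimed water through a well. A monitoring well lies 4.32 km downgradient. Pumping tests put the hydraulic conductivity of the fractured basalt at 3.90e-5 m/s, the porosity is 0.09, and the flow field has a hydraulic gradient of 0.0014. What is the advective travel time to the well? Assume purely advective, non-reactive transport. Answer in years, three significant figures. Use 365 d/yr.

K = 3.90e-5 m/s × 86400 s/d = 3.370 m/d
q = Ki = 3.370 × 0.0014 = 0.004717 m/d
Average linear velocity = 0.004717 / 0.09 = 0.05242 m/d
L = 4.32 km = 4320 m
t = L / v = 4320 / 0.05242 = 82420 d
   = 82420 / 365 = 226 yr

226 years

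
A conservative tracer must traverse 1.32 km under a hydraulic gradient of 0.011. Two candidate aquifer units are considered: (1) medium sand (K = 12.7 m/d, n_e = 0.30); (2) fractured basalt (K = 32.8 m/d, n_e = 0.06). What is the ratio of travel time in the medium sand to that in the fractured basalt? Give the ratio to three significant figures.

12.9

Unit 1 (medium sand): v = 12.7×0.011/0.30 = 0.4657 m/d, t = 1320/0.4657 = 2835 d
Unit 2 (fractured basalt): v = 32.8×0.011/0.06 = 6.013 m/d, t = 1320/6.013 = 219.5 d
t(medium sand) / t(fractured basalt) = 2835/219.5 = 12.9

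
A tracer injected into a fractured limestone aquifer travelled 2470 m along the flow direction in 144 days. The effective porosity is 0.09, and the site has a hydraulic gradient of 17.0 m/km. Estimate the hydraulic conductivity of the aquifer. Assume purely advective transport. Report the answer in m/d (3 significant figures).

90.8 m/d

v = L / t = 2470 / 144 = 17.15 m/d
K = v · n / i = 17.15 × 0.09 / 0.017 = 90.8 m/d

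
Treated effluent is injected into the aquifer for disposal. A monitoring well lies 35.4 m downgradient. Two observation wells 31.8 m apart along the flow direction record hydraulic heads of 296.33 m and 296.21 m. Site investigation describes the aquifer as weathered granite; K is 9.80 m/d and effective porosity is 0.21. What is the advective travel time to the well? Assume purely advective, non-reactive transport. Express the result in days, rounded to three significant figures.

Hydraulic gradient i = (296.33 − 296.21) / 31.8 = 0.12 / 31.8 = 0.003774
Darcy flux q = K·i = 9.80 × 0.003774 = 0.03698 m/d
Seepage velocity v = q / n = 0.03698 / 0.21 = 0.1761 m/d
t = L / v = 35.4 / 0.1761 = 201.0 d

201 days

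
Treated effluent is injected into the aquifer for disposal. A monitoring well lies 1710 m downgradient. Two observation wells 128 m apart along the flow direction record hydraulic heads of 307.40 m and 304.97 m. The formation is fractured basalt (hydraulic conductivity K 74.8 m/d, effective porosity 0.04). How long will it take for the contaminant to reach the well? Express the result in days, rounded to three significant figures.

48.2 days

Hydraulic gradient i = (307.40 − 304.97) / 128 = 2.43 / 128 = 0.01898
Specific discharge q = 74.8 × 0.01898 = 1.420 m/d
Average linear velocity = 1.420 / 0.04 = 35.50 m/d
t = L / v = 1710 / 35.50 = 48.17 d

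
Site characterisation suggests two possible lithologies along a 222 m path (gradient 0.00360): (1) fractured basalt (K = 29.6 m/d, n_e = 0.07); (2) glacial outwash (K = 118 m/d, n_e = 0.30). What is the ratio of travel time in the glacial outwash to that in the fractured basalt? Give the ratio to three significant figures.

1.08

Unit 1 (fractured basalt): v = 29.6×0.0036/0.07 = 1.522 m/d, t = 222/1.522 = 145.8 d
Unit 2 (glacial outwash): v = 118×0.0036/0.30 = 1.416 m/d, t = 222/1.416 = 156.8 d
t(glacial outwash) / t(fractured basalt) = 156.8/145.8 = 1.08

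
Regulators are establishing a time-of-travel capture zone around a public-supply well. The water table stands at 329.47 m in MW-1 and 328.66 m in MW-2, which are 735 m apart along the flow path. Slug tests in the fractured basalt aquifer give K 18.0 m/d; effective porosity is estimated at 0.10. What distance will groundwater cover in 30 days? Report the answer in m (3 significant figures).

5.95 m

Hydraulic gradient i = (329.47 − 328.66) / 735 = 0.81 / 735 = 0.001102
q = Ki = 18.0 × 0.001102 = 0.01984 m/d
Seepage velocity v = q / n = 0.01984 / 0.10 = 0.1984 m/d
L = v × T = 0.1984 × 30 = 5.951 m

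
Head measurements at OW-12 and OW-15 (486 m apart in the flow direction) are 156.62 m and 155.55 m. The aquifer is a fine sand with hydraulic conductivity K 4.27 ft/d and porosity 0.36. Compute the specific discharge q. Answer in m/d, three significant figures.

0.00287 m/d

Hydraulic gradient i = (156.62 − 155.55) / 486 = 1.07 / 486 = 0.002202
K = 4.27 ft/d × 0.3048 = 1.301 m/d
q = Ki = 1.301 × 0.002202 = 0.002865 m/d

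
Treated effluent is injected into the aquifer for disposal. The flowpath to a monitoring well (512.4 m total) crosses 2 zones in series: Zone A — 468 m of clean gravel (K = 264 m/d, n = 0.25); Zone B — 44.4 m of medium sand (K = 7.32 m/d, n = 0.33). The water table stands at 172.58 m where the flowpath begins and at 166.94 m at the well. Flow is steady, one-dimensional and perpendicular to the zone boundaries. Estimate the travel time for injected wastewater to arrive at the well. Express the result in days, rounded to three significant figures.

183 days

Total head drop ΔH = 172.58 − 166.94 = 5.64 m
Steady 1-D flow in series ⇒ the Darcy flux q is identical in every zone and the zone head losses add (resistances L/K in series).
Σ(L/K) = 468/264 + 44.4/7.32 = 1.773 + 6.066 = 7.838 d
q = ΔH / Σ(L/K) = 5.64 / 7.838 = 0.7195 m/d (same in every zone)
Zone A: v = q/n = 0.7195/0.25 = 2.878 m/d → t_A = 468/2.878 = 162.6 d
Zone B: v = q/n = 0.7195/0.33 = 2.180 m/d → t_B = 44.4/2.180 = 20.36 d
Total t = 162.6 + 20.36 = 183.0 d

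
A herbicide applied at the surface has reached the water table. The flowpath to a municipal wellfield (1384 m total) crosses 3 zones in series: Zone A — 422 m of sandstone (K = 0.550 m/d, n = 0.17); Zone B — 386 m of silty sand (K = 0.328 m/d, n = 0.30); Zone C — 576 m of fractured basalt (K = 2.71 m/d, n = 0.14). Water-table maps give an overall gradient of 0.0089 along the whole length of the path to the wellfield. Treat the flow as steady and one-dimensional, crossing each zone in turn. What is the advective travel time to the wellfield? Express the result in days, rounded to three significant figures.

For zones in series the flux q is common to all zones; the equivalent conductivity is the harmonic (thickness-weighted) mean, K_eq = L_total / Σ(L_j/K_j).
Σ(L/K) = 422/0.550 + 386/0.328 + 576/2.71 = 767.3 + 1177 + 212.5 = 2157 d
K_eq = L_total / Σ(L/K) = 1384 / 2157 = 0.6417 m/d
q = K_eq · i = 0.6417 × 0.0089 = 0.005711 m/d (same in every zone)
Zone A: v = q/n = 0.005711/0.17 = 0.03360 m/d → t_A = 422/0.03360 = 12560 d
Zone B: v = q/n = 0.005711/0.30 = 0.01904 m/d → t_B = 386/0.01904 = 20280 d
Zone C: v = q/n = 0.005711/0.14 = 0.04080 m/d → t_C = 576/0.04080 = 14120 d
Total t = 12560 + 20280 + 14120 = 46950 d

47000 days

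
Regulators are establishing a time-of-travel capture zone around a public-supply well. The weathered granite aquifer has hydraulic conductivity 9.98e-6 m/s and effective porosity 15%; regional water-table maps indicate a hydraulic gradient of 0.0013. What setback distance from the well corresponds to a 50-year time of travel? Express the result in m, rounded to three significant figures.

136 m

K = 9.98e-6 m/s × 86400 s/d = 0.8623 m/d
q = Ki = 0.8623 × 0.0013 = 0.001121 m/d
v = Ki/n = 0.8623·0.0013/0.15 = 0.007473 m/d
T = 50 yr × 365 = 18250 d
L = v × T = 0.007473 × 18250 = 136.4 m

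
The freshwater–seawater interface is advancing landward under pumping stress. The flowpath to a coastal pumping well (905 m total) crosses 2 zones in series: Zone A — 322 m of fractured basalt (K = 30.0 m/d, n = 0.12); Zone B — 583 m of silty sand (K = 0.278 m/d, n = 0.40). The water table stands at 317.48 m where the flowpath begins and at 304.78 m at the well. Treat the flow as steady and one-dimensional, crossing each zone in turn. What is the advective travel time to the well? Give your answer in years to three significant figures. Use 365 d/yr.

Total head drop ΔH = 317.48 − 304.78 = 12.70 m
Continuity: the same q passes through each zone, so ΔH = q·Σ(L_j/K_j) — the zones act as resistances in series.
Σ(L/K) = 322/30.0 + 583/0.278 = 10.73 + 2097 = 2108 d
q = ΔH / Σ(L/K) = 12.70 / 2108 = 0.006025 m/d (same in every zone)
Zone A: v = q/n = 0.006025/0.12 = 0.05021 m/d → t_A = 322/0.05021 = 6413 d
Zone B: v = q/n = 0.006025/0.40 = 0.01506 m/d → t_B = 583/0.01506 = 38700 d
Total t = 6413 + 38700 = 45120 d
   = 45120 / 365 = 124 yr

124 years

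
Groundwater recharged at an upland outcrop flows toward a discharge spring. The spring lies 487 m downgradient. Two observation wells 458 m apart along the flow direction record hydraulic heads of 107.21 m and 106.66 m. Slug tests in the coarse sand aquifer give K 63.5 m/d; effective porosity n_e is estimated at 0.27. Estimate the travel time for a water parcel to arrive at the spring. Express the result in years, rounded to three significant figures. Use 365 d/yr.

4.72 years

Hydraulic gradient i = (107.21 − 106.66) / 458 = 0.55 / 458 = 0.001201
Darcy flux q = K·i = 63.5 × 0.001201 = 0.07626 m/d
Seepage velocity v = q / n = 0.07626 / 0.27 = 0.2824 m/d
t = L / v = 487 / 0.2824 = 1724 d
   = 1724 / 365 = 4.72 yr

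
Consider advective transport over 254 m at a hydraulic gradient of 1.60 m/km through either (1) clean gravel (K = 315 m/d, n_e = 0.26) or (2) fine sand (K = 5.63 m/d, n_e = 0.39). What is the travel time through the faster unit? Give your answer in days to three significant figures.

131 days

Unit 1 (clean gravel): v = 315×0.0016/0.26 = 1.938 m/d, t = 254/1.938 = 131.0 d
Unit 2 (fine sand): v = 5.63×0.0016/0.39 = 0.02310 m/d, t = 254/0.02310 = 11000 d
Faster unit: t = 131 d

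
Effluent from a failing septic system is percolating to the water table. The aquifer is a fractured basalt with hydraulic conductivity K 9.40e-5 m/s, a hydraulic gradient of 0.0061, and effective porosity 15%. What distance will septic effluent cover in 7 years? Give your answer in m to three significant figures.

K = 9.40e-5 m/s × 86400 s/d = 8.122 m/d
Darcy flux q = K·i = 8.122 × 0.0061 = 0.04954 m/d
Average linear velocity = 0.04954 / 0.15 = 0.3303 m/d
T = 7 yr × 365 = 2555 d
L = v × T = 0.3303 × 2555 = 843.9 m

844 m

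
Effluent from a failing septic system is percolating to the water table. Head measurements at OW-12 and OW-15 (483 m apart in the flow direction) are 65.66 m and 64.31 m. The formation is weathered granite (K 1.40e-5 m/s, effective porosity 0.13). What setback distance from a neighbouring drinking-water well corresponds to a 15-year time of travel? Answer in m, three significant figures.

142 m

Hydraulic gradient i = (65.66 − 64.31) / 483 = 1.35 / 483 = 0.002795
K = 1.40e-5 m/s × 86400 s/d = 1.210 m/d
Specific discharge q = 1.210 × 0.002795 = 0.003381 m/d
Seepage velocity v = q / n = 0.003381 / 0.13 = 0.02601 m/d
T = 15 yr × 365 = 5475 d
L = v × T = 0.02601 × 5475 = 142.4 m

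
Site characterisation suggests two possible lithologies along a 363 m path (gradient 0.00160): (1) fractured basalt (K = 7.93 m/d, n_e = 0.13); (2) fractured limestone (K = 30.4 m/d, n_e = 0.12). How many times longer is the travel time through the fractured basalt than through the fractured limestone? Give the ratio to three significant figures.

4.15

Unit 1 (fractured basalt): v = 7.93×0.0016/0.13 = 0.09760 m/d, t = 363/0.09760 = 3719 d
Unit 2 (fractured limestone): v = 30.4×0.0016/0.12 = 0.4053 m/d, t = 363/0.4053 = 895.6 d
t(fractured basalt) / t(fractured limestone) = 3719/895.6 = 4.15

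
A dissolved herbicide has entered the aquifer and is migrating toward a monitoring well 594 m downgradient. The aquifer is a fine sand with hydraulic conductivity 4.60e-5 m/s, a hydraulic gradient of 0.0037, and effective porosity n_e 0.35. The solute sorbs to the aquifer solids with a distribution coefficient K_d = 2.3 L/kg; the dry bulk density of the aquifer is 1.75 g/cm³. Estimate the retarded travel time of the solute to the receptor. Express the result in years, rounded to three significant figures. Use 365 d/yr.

484 years

K = 4.60e-5 m/s × 86400 s/d = 3.974 m/d
Darcy flux q = K·i = 3.974 × 0.0037 = 0.01471 m/d
v_s = q/n_e = 0.01471/0.35 = 0.04202 m/d
Retardation R = 1 + ρ_b·K_d/n = 1 + 1.75×2.3/0.35 = 12.50
Contaminant velocity v_c = v/R = 0.04202/12.50 = 0.003361 m/d
t = L/v_c = 594/0.003361 = 176700 d
   = 176700/365 = 484 yr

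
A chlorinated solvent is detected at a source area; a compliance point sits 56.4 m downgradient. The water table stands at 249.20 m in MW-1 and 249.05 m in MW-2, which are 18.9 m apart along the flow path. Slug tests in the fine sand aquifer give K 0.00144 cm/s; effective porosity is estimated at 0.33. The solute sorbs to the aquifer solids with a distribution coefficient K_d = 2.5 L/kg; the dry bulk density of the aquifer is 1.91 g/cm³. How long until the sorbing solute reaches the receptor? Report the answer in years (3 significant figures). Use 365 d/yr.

79.9 years

Hydraulic gradient i = (249.20 − 249.05) / 18.9 = 0.15 / 18.9 = 0.007937
K = 0.00144 cm/s × 864 = 1.244 m/d
Darcy flux q = K·i = 1.244 × 0.007937 = 0.009874 m/d
Seepage velocity v = q / n = 0.009874 / 0.33 = 0.02992 m/d
Retardation R = 1 + ρ_b·K_d/n = 1 + 1.91×2.5/0.33 = 15.47
Contaminant velocity v_c = v/R = 0.02992/15.47 = 0.001934 m/d
t = L/v_c = 56.4/0.001934 = 29160 d
   = 29160/365 = 79.9 yr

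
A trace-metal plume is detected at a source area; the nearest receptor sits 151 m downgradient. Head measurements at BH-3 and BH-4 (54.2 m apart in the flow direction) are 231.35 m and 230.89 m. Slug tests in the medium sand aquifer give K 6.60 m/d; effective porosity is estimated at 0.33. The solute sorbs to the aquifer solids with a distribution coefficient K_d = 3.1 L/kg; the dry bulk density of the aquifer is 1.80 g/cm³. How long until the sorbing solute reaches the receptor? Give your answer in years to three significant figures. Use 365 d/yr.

43.6 years

Hydraulic gradient i = (231.35 − 230.89) / 54.2 = 0.46 / 54.2 = 0.008487
q = Ki = 6.60 × 0.008487 = 0.05601 m/d
v_s = q/n_e = 0.05601/0.33 = 0.1697 m/d
Retardation R = 1 + ρ_b·K_d/n = 1 + 1.80×3.1/0.33 = 17.91
Contaminant velocity v_c = v/R = 0.1697/17.91 = 0.009478 m/d
t = L/v_c = 151/0.009478 = 15930 d
   = 15930/365 = 43.6 yr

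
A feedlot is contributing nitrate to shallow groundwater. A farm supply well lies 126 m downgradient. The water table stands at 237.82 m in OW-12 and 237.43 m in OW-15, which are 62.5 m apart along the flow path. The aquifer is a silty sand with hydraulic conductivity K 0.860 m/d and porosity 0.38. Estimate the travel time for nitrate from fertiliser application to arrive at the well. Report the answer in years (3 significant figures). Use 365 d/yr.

Hydraulic gradient i = (237.82 − 237.43) / 62.5 = 0.39 / 62.5 = 0.006240
q = Ki = 0.860 × 0.006240 = 0.005366 m/d
Seepage velocity v = q / n = 0.005366 / 0.38 = 0.01412 m/d
t = L / v = 126 / 0.01412 = 8922 d
   = 8922 / 365 = 24.4 yr

24.4 years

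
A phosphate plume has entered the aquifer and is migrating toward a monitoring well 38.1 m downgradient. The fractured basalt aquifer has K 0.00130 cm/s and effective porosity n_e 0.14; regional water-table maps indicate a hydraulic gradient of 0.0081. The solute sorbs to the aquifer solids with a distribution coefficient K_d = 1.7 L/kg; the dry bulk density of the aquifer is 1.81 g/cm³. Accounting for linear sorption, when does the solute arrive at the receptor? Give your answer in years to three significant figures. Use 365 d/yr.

K = 0.00130 cm/s × 864 = 1.123 m/d
q = Ki = 1.123 × 0.0081 = 0.009098 m/d
Seepage velocity v = q / n = 0.009098 / 0.14 = 0.06499 m/d
Retardation R = 1 + ρ_b·K_d/n = 1 + 1.81×1.7/0.14 = 22.98
Contaminant velocity v_c = v/R = 0.06499/22.98 = 0.002828 m/d
t = L/v_c = 38.1/0.002828 = 13470 d
   = 13470/365 = 36.9 yr

36.9 years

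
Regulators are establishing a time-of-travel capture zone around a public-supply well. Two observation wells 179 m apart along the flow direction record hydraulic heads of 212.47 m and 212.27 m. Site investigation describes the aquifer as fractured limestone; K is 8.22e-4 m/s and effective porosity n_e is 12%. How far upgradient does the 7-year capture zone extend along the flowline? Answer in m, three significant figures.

1690 m

Hydraulic gradient i = (212.47 − 212.27) / 179 = 0.20 / 179 = 0.001117
K = 8.22e-4 m/s × 86400 s/d = 71.02 m/d
Darcy flux q = K·i = 71.02 × 0.001117 = 0.07935 m/d
v_s = q/n_e = 0.07935/0.12 = 0.6613 m/d
T = 7 yr × 365 = 2555 d
L = v × T = 0.6613 × 2555 = 1690 m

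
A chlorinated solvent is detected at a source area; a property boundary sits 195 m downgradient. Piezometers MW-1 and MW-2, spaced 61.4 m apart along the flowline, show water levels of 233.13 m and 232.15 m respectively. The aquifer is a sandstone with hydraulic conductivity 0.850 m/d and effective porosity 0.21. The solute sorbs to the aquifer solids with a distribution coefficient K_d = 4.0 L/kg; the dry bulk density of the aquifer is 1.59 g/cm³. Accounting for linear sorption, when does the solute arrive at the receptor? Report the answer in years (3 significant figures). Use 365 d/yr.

Hydraulic gradient i = (233.13 − 232.15) / 61.4 = 0.98 / 61.4 = 0.01596
q = Ki = 0.850 × 0.01596 = 0.01357 m/d
v_s = q/n_e = 0.01357/0.21 = 0.06460 m/d
Retardation R = 1 + ρ_b·K_d/n = 1 + 1.59×4.0/0.21 = 31.29
Contaminant velocity v_c = v/R = 0.06460/31.29 = 0.002065 m/d
t = L/v_c = 195/0.002065 = 94430 d
   = 94430/365 = 259 yr

259 years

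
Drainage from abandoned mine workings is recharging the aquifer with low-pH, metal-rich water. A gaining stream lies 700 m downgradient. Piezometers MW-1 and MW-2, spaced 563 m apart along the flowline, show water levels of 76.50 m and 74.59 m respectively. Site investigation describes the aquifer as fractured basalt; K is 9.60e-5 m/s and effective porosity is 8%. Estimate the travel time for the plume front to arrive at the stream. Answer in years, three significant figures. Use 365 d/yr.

Hydraulic gradient i = (76.50 − 74.59) / 563 = 1.91 / 563 = 0.003393
K = 9.60e-5 m/s × 86400 s/d = 8.294 m/d
q = Ki = 8.294 × 0.003393 = 0.02814 m/d
v = Ki/n = 8.294·0.003393/0.08 = 0.3517 m/d
t = L / v = 700 / 0.3517 = 1990 d
   = 1990 / 365 = 5.45 yr

5.45 years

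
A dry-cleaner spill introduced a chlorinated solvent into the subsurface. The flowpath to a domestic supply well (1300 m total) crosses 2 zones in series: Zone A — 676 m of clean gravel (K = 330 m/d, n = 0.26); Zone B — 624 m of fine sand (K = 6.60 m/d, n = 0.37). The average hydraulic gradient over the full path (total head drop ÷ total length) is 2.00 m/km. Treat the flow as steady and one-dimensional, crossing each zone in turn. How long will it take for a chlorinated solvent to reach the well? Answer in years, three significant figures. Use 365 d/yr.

41.4 years

For zones in series the flux q is common to all zones; the equivalent conductivity is the harmonic (thickness-weighted) mean, K_eq = L_total / Σ(L_j/K_j).
Σ(L/K) = 676/330 + 624/6.60 = 2.048 + 94.55 = 96.59 d
K_eq = L_total / Σ(L/K) = 1300 / 96.59 = 13.46 m/d
q = K_eq · i = 13.46 × 0.0020 = 0.02692 m/d (same in every zone)
Zone A: v = q/n = 0.02692/0.26 = 0.1035 m/d → t_A = 676/0.1035 = 6530 d
Zone B: v = q/n = 0.02692/0.37 = 0.07275 m/d → t_B = 624/0.07275 = 8578 d
Total t = 6530 + 8578 = 15110 d
   = 15110 / 365 = 41.4 yr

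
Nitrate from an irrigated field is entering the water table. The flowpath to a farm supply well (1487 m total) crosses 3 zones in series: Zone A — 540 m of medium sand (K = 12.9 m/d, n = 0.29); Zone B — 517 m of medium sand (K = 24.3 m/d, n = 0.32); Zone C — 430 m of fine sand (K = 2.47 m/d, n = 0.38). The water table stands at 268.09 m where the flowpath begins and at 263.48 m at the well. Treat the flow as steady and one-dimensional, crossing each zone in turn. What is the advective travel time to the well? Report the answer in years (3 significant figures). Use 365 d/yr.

Total head drop ΔH = 268.09 − 263.48 = 4.61 m
Continuity: the same q passes through each zone, so ΔH = q·Σ(L_j/K_j) — the zones act as resistances in series.
Σ(L/K) = 540/12.9 + 517/24.3 + 430/2.47 = 41.86 + 21.28 + 174.1 = 237.2 d
q = ΔH / Σ(L/K) = 4.61 / 237.2 = 0.01943 m/d (same in every zone)
Zone A: v = q/n = 0.01943/0.29 = 0.06701 m/d → t_A = 540/0.06701 = 8058 d
Zone B: v = q/n = 0.01943/0.32 = 0.06073 m/d → t_B = 517/0.06073 = 8513 d
Zone C: v = q/n = 0.01943/0.38 = 0.05114 m/d → t_C = 430/0.05114 = 8408 d
Total t = 8058 + 8513 + 8408 = 24980 d
   = 24980 / 365 = 68.4 yr

68.4 years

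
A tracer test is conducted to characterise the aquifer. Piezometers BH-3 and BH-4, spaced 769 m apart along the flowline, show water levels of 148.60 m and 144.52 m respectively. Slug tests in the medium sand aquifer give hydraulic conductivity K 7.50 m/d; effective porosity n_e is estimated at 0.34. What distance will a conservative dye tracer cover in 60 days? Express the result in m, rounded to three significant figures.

Hydraulic gradient i = (148.60 − 144.52) / 769 = 4.08 / 769 = 0.005306
q = Ki = 7.50 × 0.005306 = 0.03979 m/d
Seepage velocity v = q / n = 0.03979 / 0.34 = 0.1170 m/d
L = v × T = 0.1170 × 60 = 7.022 m

7.02 m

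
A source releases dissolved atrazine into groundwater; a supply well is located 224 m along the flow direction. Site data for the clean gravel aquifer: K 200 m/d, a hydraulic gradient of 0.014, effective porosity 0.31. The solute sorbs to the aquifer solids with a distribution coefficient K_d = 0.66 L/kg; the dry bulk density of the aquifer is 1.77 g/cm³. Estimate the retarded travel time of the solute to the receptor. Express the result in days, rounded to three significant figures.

118 days

q = Ki = 200 × 0.014 = 2.800 m/d
Average linear velocity = 2.800 / 0.31 = 9.032 m/d
Retardation R = 1 + ρ_b·K_d/n = 1 + 1.77×0.66/0.31 = 4.768
Contaminant velocity v_c = v/R = 9.032/4.768 = 1.894 m/d
t = L/v_c = 224/1.894 = 118.3 d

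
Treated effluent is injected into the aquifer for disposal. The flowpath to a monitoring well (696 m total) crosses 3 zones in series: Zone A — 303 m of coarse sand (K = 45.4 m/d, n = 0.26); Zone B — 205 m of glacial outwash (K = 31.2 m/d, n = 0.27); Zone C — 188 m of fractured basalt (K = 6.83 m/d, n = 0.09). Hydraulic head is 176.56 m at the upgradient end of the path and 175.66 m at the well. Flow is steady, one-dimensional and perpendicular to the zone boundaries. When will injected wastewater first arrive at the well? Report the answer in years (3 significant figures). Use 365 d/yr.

18.7 years

Total head drop ΔH = 176.56 − 175.66 = 0.90 m
Continuity: the same q passes through each zone, so ΔH = q·Σ(L_j/K_j) — the zones act as resistances in series.
Σ(L/K) = 303/45.4 + 205/31.2 + 188/6.83 = 6.674 + 6.571 + 27.53 = 40.77 d
q = ΔH / Σ(L/K) = 0.90 / 40.77 = 0.02207 m/d (same in every zone)
Zone A: v = q/n = 0.02207/0.26 = 0.08490 m/d → t_A = 303/0.08490 = 3569 d
Zone B: v = q/n = 0.02207/0.27 = 0.08176 m/d → t_B = 205/0.08176 = 2507 d
Zone C: v = q/n = 0.02207/0.09 = 0.2453 m/d → t_C = 188/0.2453 = 766.5 d
Total t = 3569 + 2507 + 766.5 = 6843 d
   = 6843 / 365 = 18.7 yr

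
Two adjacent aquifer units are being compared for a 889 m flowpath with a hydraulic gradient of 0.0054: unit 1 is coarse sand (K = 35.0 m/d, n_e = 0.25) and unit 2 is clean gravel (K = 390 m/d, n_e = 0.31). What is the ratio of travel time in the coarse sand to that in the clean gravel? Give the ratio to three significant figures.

Unit 1 (coarse sand): v = 35.0×0.0054/0.25 = 0.7560 m/d, t = 889/0.7560 = 1176 d
Unit 2 (clean gravel): v = 390×0.0054/0.31 = 6.794 m/d, t = 889/6.794 = 130.9 d
t(coarse sand) / t(clean gravel) = 1176/130.9 = 8.99

8.99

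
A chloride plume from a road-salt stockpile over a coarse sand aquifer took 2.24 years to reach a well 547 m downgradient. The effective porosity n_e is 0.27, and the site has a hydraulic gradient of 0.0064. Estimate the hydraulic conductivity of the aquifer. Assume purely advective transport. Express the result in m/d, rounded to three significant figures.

t = 2.24 years = 817.6 d
v = L / t = 547 / 817.6 = 0.6690 m/d
K = v · n / i = 0.6690 × 0.27 / 0.0064 = 28.2 m/d

28.2 m/d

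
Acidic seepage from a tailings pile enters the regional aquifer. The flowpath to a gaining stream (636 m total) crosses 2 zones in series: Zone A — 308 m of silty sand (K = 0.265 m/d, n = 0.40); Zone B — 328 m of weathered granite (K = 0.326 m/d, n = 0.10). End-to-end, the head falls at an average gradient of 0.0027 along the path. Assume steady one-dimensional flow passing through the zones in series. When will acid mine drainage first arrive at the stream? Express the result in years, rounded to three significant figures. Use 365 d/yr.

For zones in series the flux q is common to all zones; the equivalent conductivity is the harmonic (thickness-weighted) mean, K_eq = L_total / Σ(L_j/K_j).
Σ(L/K) = 308/0.265 + 328/0.326 = 1162 + 1006 = 2168 d
K_eq = L_total / Σ(L/K) = 636 / 2168 = 0.2933 m/d
q = K_eq · i = 0.2933 × 0.0027 = 7.919e-4 m/d (same in every zone)
Zone A: v = q/n = 7.919e-4/0.40 = 0.001980 m/d → t_A = 308/0.001980 = 155600 d
Zone B: v = q/n = 7.919e-4/0.10 = 0.007919 m/d → t_B = 328/0.007919 = 41420 d
Total t = 155600 + 41420 = 197000 d
   = 197000 / 365 = 540 yr

540 years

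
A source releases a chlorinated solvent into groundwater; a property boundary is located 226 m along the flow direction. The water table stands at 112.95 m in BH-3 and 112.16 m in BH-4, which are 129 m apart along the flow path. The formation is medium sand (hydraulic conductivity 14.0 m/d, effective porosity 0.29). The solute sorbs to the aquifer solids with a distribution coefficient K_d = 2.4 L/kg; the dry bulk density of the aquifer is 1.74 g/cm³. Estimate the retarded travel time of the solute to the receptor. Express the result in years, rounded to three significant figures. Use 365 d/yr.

32.3 years

Hydraulic gradient i = (112.95 − 112.16) / 129 = 0.79 / 129 = 0.006124
Specific discharge q = 14.0 × 0.006124 = 0.08574 m/d
Average linear velocity = 0.08574 / 0.29 = 0.2956 m/d
Retardation R = 1 + ρ_b·K_d/n = 1 + 1.74×2.4/0.29 = 15.40
Contaminant velocity v_c = v/R = 0.2956/15.40 = 0.01920 m/d
t = L/v_c = 226/0.01920 = 11770 d
   = 11770/365 = 32.3 yr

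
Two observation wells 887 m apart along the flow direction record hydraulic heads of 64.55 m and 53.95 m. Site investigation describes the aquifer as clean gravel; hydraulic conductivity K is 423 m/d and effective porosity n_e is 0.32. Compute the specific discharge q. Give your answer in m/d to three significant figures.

5.06 m/d

Hydraulic gradient i = (64.55 − 53.95) / 887 = 10.60 / 887 = 0.01195
q = Ki = 423 × 0.01195 = 5.055 m/d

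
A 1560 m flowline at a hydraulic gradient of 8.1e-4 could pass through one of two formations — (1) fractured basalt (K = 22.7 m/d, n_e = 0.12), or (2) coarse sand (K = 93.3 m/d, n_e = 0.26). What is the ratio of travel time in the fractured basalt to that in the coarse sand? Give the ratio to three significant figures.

1.90

Unit 1 (fractured basalt): v = 22.7×8.1e-4/0.12 = 0.1532 m/d, t = 1560/0.1532 = 10180 d
Unit 2 (coarse sand): v = 93.3×8.1e-4/0.26 = 0.2907 m/d, t = 1560/0.2907 = 5367 d
t(fractured basalt) / t(coarse sand) = 10180/5367 = 1.90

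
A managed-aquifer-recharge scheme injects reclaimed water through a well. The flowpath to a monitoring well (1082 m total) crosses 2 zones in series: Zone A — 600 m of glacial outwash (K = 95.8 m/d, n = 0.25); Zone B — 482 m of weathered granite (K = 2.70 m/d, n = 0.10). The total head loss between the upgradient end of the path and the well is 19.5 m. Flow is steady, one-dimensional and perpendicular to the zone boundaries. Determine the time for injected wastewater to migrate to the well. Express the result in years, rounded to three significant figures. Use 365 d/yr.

Steady 1-D flow in series ⇒ the Darcy flux q is identical in every zone and the zone head losses add (resistances L/K in series).
Σ(L/K) = 600/95.8 + 482/2.70 = 6.263 + 178.5 = 184.8 d
q = ΔH / Σ(L/K) = 19.5 / 184.8 = 0.1055 m/d (same in every zone)
Zone A: v = q/n = 0.1055/0.25 = 0.4221 m/d → t_A = 600/0.4221 = 1421 d
Zone B: v = q/n = 0.1055/0.10 = 1.055 m/d → t_B = 482/1.055 = 456.7 d
Total t = 1421 + 456.7 = 1878 d
   = 1878 / 365 = 5.15 yr

5.15 years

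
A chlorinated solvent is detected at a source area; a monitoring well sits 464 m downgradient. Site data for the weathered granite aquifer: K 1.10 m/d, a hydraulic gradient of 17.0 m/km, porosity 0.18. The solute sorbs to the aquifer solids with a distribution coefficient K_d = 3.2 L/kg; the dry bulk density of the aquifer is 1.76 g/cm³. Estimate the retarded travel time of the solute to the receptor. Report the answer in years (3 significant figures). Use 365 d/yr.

395 years

Darcy flux q = K·i = 1.10 × 0.017 = 0.01870 m/d
v = Ki/n = 1.10·0.017/0.18 = 0.1039 m/d
Retardation R = 1 + ρ_b·K_d/n = 1 + 1.76×3.2/0.18 = 32.29
Contaminant velocity v_c = v/R = 0.1039/32.29 = 0.003217 m/d
t = L/v_c = 464/0.003217 = 144200 d
   = 144200/365 = 395 yr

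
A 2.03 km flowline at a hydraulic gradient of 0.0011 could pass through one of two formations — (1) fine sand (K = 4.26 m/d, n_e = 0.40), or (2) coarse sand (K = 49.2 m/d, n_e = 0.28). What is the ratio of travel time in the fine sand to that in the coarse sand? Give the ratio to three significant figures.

16.5

Unit 1 (fine sand): v = 4.26×0.0011/0.40 = 0.01172 m/d, t = 2030/0.01172 = 173300 d
Unit 2 (coarse sand): v = 49.2×0.0011/0.28 = 0.1933 m/d, t = 2030/0.1933 = 10500 d
t(fine sand) / t(coarse sand) = 173300/10500 = 16.5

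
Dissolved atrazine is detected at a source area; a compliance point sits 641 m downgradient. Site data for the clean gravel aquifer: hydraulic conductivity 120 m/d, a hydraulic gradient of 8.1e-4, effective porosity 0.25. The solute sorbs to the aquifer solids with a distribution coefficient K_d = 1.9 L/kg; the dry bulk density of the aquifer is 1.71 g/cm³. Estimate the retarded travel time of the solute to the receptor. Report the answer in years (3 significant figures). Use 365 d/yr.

Specific discharge q = 120 × 8.1e-4 = 0.09720 m/d
Seepage velocity v = q / n = 0.09720 / 0.25 = 0.3888 m/d
Retardation R = 1 + ρ_b·K_d/n = 1 + 1.71×1.9/0.25 = 14.00
Contaminant velocity v_c = v/R = 0.3888/14.00 = 0.02778 m/d
t = L/v_c = 641/0.02778 = 23070 d
   = 23070/365 = 63.2 yr

63.2 years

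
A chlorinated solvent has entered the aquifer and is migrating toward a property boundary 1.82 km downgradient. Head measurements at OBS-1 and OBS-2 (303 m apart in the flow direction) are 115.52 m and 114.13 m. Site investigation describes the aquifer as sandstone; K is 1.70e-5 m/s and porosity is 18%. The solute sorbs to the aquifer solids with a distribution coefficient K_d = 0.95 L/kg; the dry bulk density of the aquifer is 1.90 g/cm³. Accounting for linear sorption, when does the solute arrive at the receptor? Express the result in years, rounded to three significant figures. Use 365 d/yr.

1470 years

Hydraulic gradient i = (115.52 − 114.13) / 303 = 1.39 / 303 = 0.004587
K = 1.70e-5 m/s × 86400 s/d = 1.469 m/d
Darcy flux q = K·i = 1.469 × 0.004587 = 0.006738 m/d
Average linear velocity = 0.006738 / 0.18 = 0.03743 m/d
Retardation R = 1 + ρ_b·K_d/n = 1 + 1.90×0.95/0.18 = 11.03
Contaminant velocity v_c = v/R = 0.03743/11.03 = 0.003394 m/d
L = 1.82 km = 1820 m
t = L/v_c = 1820/0.003394 = 536200 d
   = 536200/365 = 1470 yr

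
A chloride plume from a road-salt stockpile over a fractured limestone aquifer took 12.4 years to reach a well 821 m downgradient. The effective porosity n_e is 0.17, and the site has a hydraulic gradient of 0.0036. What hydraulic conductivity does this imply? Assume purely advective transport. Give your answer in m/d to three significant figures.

8.57 m/d

t = 12.4 years = 4526 d
v = L / t = 821 / 4526 = 0.1814 m/d
K = v · n / i = 0.1814 × 0.17 / 0.0036 = 8.57 m/d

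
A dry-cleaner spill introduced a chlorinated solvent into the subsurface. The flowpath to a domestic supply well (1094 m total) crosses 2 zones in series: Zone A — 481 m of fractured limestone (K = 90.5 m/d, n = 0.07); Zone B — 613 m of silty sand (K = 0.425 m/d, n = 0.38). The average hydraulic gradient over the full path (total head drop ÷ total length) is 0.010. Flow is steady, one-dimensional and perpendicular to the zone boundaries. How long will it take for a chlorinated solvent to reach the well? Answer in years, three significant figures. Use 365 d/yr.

Steady 1-D flow in series ⇒ the Darcy flux q is identical in every zone and the zone head losses add (resistances L/K in series).
Σ(L/K) = 481/90.5 + 613/0.425 = 5.315 + 1442 = 1448 d
K_eq = L_total / Σ(L/K) = 1094 / 1448 = 0.7557 m/d
q = K_eq · i = 0.7557 × 0.010 = 0.007557 m/d (same in every zone)
Zone A: v = q/n = 0.007557/0.07 = 0.1080 m/d → t_A = 481/0.1080 = 4455 d
Zone B: v = q/n = 0.007557/0.38 = 0.01989 m/d → t_B = 613/0.01989 = 30820 d
Total t = 4455 + 30820 = 35280 d
   = 35280 / 365 = 96.7 yr

96.7 years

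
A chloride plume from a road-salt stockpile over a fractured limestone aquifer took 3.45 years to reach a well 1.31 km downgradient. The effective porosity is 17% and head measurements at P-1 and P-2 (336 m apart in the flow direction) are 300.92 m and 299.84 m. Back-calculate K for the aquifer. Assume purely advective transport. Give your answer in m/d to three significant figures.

55.0 m/d

Hydraulic gradient i = (300.92 − 299.84) / 336 = 1.08 / 336 = 0.003214
t = 3.45 years = 1259 d
L = 1.31 km = 1310 m
v = L / t = 1310 / 1259 = 1.040 m/d
K = v · n / i = 1.040 × 0.17 / 0.003214 = 55.0 m/d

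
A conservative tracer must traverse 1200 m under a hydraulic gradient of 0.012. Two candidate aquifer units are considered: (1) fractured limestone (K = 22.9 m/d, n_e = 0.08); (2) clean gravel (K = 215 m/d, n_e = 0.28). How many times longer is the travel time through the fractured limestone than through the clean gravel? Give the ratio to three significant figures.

2.68

Unit 1 (fractured limestone): v = 22.9×0.012/0.08 = 3.435 m/d, t = 1200/3.435 = 349.3 d
Unit 2 (clean gravel): v = 215×0.012/0.28 = 9.214 m/d, t = 1200/9.214 = 130.2 d
t(fractured limestone) / t(clean gravel) = 349.3/130.2 = 2.68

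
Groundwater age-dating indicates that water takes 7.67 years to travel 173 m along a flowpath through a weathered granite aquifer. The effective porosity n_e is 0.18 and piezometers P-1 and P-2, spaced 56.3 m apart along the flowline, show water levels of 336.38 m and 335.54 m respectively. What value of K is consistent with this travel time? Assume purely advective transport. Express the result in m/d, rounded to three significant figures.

Hydraulic gradient i = (336.38 − 335.54) / 56.3 = 0.84 / 56.3 = 0.01492
t = 7.67 years = 2800 d
v = L / t = 173 / 2800 = 0.06180 m/d
K = v · n / i = 0.06180 × 0.18 / 0.01492 = 0.746 m/d

0.746 m/d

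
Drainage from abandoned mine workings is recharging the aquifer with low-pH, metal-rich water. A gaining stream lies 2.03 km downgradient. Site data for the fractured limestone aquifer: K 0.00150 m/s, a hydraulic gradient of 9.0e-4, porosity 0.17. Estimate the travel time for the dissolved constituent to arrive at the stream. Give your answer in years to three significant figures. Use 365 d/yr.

K = 0.00150 m/s × 86400 s/d = 129.6 m/d
q = Ki = 129.6 × 9.0e-4 = 0.1166 m/d
Average linear velocity = 0.1166 / 0.17 = 0.6861 m/d
L = 2.03 km = 2030 m
t = L / v = 2030 / 0.6861 = 2959 d
   = 2959 / 365 = 8.11 yr

8.11 years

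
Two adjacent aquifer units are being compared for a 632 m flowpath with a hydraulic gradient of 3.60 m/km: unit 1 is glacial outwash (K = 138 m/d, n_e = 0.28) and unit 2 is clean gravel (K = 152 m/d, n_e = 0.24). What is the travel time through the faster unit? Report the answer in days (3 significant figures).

Unit 1 (glacial outwash): v = 138×0.0036/0.28 = 1.774 m/d, t = 632/1.774 = 356.2 d
Unit 2 (clean gravel): v = 152×0.0036/0.24 = 2.280 m/d, t = 632/2.280 = 277.2 d
Faster unit: t = 277 d

277 days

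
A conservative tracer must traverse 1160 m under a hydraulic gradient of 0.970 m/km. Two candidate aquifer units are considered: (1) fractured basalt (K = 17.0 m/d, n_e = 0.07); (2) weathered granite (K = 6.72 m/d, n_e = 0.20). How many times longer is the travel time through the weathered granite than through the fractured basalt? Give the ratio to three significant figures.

7.23

Unit 1 (fractured basalt): v = 17.0×9.7e-4/0.07 = 0.2356 m/d, t = 1160/0.2356 = 4924 d
Unit 2 (weathered granite): v = 6.72×9.7e-4/0.20 = 0.03259 m/d, t = 1160/0.03259 = 35590 d
t(weathered granite) / t(fractured basalt) = 35590/4924 = 7.23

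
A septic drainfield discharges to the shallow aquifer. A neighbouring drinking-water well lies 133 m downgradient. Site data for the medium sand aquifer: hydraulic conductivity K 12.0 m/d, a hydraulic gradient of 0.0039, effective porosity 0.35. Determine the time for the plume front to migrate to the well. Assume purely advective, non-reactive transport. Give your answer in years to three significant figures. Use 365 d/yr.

2.73 years

Darcy flux q = K·i = 12.0 × 0.0039 = 0.04680 m/d
v = Ki/n = 12.0·0.0039/0.35 = 0.1337 m/d
t = L / v = 133 / 0.1337 = 994.7 d
   = 994.7 / 365 = 2.73 yr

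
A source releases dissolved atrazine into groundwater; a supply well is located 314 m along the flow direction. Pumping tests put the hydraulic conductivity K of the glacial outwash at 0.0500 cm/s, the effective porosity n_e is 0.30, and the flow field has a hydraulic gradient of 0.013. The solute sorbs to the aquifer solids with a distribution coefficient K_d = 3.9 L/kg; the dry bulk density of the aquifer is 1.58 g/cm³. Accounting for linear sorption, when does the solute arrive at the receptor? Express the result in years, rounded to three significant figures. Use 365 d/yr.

9.90 years

K = 0.0500 cm/s × 864 = 43.20 m/d
Darcy flux q = K·i = 43.20 × 0.013 = 0.5616 m/d
Average linear velocity = 0.5616 / 0.30 = 1.872 m/d
Retardation R = 1 + ρ_b·K_d/n = 1 + 1.58×3.9/0.30 = 21.54
Contaminant velocity v_c = v/R = 1.872/21.54 = 0.08691 m/d
t = L/v_c = 314/0.08691 = 3613 d
   = 3613/365 = 9.90 yr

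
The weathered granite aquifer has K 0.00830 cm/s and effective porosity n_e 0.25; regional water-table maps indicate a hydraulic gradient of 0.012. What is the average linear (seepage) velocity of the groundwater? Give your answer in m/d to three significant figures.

K = 0.00830 cm/s × 864 = 7.171 m/d
Specific discharge q = 7.171 × 0.012 = 0.08605 m/d
Average linear velocity = 0.08605 / 0.25 = 0.3442 m/d

0.344 m/d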